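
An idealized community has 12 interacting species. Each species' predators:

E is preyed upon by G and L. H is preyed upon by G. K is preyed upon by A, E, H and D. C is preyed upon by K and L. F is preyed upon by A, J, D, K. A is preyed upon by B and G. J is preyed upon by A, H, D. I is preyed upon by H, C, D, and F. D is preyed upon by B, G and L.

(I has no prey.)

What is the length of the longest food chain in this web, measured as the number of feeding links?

One longest chain: I → F → J → A → B.
It has 5 species and 4 links.

4 links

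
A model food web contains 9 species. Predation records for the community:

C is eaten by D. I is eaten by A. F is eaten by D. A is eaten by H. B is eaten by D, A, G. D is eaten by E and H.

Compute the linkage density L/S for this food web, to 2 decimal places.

There are L = 9 links among S = 9 species.
L/S = 9/9 = 1.0000 ≈ 1.00.

L/S = 1.00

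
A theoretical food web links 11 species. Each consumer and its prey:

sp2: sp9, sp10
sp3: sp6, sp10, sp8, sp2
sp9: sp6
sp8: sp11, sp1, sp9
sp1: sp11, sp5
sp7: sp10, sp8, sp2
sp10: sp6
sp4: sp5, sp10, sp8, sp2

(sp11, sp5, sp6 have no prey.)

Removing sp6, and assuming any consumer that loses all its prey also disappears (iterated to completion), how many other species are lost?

3

Remove sp6.
Round 1: sp9 (all prey gone), sp10 (all prey gone) → extinct.
Round 2: sp2 (all prey gone) → extinct.
No further losses. Total secondary extinctions: 3.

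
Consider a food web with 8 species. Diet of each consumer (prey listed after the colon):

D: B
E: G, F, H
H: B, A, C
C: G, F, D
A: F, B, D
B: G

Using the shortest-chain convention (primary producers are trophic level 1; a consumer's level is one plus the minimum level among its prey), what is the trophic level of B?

G is a producer → level 1.
B eats G → level 2.

Trophic level 2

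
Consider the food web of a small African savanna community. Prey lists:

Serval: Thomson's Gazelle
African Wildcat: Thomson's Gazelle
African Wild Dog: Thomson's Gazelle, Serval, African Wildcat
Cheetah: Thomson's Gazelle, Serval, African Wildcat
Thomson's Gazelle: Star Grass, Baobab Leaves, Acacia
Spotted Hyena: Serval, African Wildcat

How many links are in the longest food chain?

3 links

One longest chain: Star Grass → Thomson's Gazelle → Serval → Spotted Hyena.
It has 4 species and 3 links.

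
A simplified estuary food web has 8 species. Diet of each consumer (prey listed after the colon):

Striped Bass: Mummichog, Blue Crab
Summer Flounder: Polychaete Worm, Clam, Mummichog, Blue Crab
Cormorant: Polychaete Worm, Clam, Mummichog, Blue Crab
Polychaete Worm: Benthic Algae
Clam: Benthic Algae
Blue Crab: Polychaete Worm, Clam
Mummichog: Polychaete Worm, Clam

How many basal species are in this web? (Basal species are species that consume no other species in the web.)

1

Basal species (no prey listed): Benthic Algae.
Count: 1.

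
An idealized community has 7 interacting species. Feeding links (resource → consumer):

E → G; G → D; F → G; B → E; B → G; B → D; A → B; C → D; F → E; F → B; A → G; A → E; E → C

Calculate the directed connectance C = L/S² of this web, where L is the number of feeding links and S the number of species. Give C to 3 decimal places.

C = 0.265

The web has S = 7 species and L = 13 feeding links.
C = L / S² = 13 / 49 = 0.2653 ≈ 0.265.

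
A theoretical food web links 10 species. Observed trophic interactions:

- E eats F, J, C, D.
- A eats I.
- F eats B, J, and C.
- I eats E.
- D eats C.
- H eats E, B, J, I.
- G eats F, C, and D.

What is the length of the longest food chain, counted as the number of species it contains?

One longest chain: J → F → E → I → H.
It has 5 species and 4 links.

5 species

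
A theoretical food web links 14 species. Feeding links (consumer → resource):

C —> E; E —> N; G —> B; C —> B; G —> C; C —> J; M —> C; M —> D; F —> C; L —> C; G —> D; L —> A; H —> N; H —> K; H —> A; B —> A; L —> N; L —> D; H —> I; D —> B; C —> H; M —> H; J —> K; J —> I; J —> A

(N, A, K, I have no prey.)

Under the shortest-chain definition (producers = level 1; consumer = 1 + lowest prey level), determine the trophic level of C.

N is a producer → level 1.
E eats N → level 2.
C eats E → level 3.
No prey of C is below level 2, so 3 is the minimum.

Trophic level 3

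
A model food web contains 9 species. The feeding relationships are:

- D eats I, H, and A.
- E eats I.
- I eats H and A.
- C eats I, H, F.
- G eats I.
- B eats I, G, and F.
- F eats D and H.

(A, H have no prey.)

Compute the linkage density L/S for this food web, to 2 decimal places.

L/S = 1.67

There are L = 15 links among S = 9 species.
L/S = 15/9 = 1.6667 ≈ 1.67.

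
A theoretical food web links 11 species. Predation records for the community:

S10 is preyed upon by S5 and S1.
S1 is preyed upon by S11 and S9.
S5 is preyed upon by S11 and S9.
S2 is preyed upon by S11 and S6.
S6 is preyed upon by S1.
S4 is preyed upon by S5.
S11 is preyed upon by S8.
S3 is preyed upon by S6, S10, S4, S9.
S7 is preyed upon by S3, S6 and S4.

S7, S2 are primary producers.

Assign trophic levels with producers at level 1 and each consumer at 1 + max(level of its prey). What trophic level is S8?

S7 is a producer → level 1.
S3 eats S7 → level 2.
S10 eats S3 → level 3.
S5 eats S10 (level 3); other prey at levels: S4 3 → level 4.
S11 eats S5 (level 4); other prey at levels: S2 1, S1 4 → level 5.
S8 eats S11 → level 6.

Trophic level 6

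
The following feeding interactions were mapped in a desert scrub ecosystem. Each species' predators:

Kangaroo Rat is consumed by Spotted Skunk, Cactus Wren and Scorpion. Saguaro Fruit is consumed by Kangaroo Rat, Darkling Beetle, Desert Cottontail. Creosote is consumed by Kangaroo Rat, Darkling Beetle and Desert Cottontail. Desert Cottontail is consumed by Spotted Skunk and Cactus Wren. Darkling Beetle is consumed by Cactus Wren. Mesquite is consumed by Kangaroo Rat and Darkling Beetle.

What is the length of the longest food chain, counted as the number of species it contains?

One longest chain: Creosote → Desert Cottontail → Cactus Wren.
It has 3 species and 2 links.

3 species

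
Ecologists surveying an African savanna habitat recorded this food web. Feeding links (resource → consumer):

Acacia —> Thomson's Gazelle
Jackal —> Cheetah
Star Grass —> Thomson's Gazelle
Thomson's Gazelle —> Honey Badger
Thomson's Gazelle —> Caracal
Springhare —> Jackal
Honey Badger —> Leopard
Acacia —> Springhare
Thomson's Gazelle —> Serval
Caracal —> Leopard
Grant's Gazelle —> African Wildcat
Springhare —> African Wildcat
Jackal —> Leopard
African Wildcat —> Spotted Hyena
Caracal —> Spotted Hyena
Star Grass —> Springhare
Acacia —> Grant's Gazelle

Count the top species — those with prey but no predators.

Top species (has prey, but nothing eats it): Serval, Leopard, Spotted Hyena, Cheetah.
Count: 4.

4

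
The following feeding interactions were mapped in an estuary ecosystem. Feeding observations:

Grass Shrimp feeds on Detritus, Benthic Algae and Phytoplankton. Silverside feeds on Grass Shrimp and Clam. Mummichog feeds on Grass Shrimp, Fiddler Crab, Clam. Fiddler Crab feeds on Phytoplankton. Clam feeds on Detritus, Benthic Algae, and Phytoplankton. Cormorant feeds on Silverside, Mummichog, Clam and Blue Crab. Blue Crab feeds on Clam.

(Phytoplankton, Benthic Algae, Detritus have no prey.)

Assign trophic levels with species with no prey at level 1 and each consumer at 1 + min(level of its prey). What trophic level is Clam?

Phytoplankton has no prey (basal) → level 1.
Clam eats Phytoplankton → level 2.

Trophic level 2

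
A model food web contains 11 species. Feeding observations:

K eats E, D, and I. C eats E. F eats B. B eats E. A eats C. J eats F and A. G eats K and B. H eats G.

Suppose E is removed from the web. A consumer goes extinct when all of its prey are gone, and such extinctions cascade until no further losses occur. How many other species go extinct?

5

Remove E.
Round 1: B (all prey gone), C (all prey gone) → extinct.
Round 2: A (all prey gone), F (all prey gone) → extinct.
Round 3: J (all prey gone) → extinct.
No further losses. Total secondary extinctions: 5.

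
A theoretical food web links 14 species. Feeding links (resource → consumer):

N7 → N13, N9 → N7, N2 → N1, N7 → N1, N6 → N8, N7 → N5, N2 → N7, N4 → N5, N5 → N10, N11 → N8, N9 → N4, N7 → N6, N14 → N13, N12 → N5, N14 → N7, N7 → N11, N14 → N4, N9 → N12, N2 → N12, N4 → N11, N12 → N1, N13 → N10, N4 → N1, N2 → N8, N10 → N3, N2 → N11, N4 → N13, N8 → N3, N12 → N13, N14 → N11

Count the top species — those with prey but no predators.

Top species (has prey, but nothing eats it): N1, N3.
Count: 2.

2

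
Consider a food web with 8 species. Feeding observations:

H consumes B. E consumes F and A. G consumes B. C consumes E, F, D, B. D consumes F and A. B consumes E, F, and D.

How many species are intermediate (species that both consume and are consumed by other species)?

Intermediate species (has both prey and predators): D, E, B.
Count: 3.

3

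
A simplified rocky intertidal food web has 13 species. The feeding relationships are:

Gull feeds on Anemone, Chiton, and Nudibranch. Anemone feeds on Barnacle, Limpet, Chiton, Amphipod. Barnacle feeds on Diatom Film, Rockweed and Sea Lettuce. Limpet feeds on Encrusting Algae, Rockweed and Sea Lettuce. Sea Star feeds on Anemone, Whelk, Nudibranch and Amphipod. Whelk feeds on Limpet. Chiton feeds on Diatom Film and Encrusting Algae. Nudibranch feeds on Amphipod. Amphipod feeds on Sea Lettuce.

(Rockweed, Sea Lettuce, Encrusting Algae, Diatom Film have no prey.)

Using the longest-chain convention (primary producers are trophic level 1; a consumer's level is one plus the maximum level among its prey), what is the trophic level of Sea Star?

Trophic level 4

Rockweed is a producer → level 1.
Limpet eats Rockweed (level 1); other prey at levels: Sea Lettuce 1, Encrusting Algae 1 → level 2.
Whelk eats Limpet → level 3.
Sea Star eats Whelk (level 3); other prey at levels: Amphipod 2, Anemone 3, Nudibranch 3 → level 4.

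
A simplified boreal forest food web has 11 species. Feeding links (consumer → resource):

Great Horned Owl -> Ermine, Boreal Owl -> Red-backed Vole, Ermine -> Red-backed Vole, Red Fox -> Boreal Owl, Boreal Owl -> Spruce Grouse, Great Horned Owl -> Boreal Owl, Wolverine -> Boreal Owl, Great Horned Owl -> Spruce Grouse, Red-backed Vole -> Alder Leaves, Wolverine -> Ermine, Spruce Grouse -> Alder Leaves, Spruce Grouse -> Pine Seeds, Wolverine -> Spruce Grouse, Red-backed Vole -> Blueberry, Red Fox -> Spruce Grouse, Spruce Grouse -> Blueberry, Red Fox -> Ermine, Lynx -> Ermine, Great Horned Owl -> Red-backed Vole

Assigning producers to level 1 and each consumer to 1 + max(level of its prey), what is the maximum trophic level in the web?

4

Producers (level 1): Alder Leaves, Blueberry, Pine Seeds.
Alder Leaves → Red-backed Vole → Ermine → Lynx gives Lynx level 4.
No species has a prey at level 4, so no species reaches level 5.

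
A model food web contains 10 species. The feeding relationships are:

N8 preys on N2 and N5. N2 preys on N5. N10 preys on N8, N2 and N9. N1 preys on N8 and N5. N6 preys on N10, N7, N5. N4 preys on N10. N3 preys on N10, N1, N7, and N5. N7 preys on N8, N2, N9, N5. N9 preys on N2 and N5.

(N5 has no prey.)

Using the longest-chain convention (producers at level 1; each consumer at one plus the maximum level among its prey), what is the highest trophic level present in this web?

5

Producers (level 1): N5.
N5 → N2 → N9 → N10 → N4 gives N4 level 5.
No species has a prey at level 5, so no species reaches level 6.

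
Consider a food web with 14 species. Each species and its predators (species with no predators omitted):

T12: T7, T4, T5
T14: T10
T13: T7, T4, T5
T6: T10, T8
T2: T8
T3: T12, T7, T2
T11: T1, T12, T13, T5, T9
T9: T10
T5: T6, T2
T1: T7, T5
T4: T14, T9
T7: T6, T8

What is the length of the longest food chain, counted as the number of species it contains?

One longest chain: T11 → T1 → T7 → T6 → T10.
It has 5 species and 4 links.

5 species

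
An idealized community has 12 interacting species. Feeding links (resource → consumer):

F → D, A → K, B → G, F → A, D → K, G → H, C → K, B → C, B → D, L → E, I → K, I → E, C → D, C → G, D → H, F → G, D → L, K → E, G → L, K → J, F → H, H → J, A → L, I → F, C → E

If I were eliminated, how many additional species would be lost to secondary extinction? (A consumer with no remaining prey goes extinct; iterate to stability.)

2

Remove I.
Round 1: F (all prey gone) → extinct.
Round 2: A (all prey gone) → extinct.
No further losses. Total secondary extinctions: 2.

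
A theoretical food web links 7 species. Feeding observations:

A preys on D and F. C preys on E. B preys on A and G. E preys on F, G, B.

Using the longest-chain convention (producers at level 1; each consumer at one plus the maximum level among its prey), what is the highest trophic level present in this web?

5

Producers (level 1): G, D, F.
D → A → B → E → C gives C level 5.
No species has a prey at level 5, so no species reaches level 6.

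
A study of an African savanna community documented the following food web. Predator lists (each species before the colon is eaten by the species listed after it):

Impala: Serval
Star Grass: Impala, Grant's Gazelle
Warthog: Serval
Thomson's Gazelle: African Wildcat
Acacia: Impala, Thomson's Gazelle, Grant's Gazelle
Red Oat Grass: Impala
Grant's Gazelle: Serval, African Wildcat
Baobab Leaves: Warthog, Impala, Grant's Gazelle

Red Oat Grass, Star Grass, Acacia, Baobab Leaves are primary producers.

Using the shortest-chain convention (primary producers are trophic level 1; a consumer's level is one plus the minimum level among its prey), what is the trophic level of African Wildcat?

Acacia is a producer → level 1.
Thomson's Gazelle eats Acacia → level 2.
African Wildcat eats Thomson's Gazelle → level 3.
No prey of African Wildcat is below level 2, so 3 is the minimum.

Trophic level 3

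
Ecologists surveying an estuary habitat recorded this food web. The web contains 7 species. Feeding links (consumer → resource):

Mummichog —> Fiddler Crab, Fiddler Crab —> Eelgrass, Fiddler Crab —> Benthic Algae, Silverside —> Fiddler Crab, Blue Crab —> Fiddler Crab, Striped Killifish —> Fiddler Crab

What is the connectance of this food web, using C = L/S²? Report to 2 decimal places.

C = 0.12

The web has S = 7 species and L = 6 feeding links.
C = L / S² = 6 / 49 = 0.1224 ≈ 0.12.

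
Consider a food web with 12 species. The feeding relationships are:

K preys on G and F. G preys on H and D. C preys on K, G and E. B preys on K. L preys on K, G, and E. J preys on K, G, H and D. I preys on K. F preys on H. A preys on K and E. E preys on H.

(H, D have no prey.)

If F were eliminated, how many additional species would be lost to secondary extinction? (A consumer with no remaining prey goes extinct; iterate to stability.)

Remove F.
Every predator of it retains at least one other prey: K still has G.
No consumer loses all prey, so no secondary extinctions occur.

0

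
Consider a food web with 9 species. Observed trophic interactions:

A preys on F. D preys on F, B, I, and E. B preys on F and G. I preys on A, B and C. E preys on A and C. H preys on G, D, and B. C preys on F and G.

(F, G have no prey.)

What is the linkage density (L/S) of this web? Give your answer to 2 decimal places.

There are L = 17 links among S = 9 species.
L/S = 17/9 = 1.8889 ≈ 1.89.

L/S = 1.89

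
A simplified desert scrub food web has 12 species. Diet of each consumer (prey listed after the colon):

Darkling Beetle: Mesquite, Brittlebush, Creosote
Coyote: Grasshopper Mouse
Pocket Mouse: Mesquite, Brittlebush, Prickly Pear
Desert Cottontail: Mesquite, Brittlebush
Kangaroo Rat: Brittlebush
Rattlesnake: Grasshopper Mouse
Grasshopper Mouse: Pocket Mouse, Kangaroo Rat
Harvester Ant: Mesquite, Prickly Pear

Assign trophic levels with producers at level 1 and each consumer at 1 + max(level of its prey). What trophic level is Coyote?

Trophic level 4

Brittlebush is a producer → level 1.
Kangaroo Rat eats Brittlebush → level 2.
Grasshopper Mouse eats Kangaroo Rat (level 2); other prey at levels: Pocket Mouse 2 → level 3.
Coyote eats Grasshopper Mouse → level 4.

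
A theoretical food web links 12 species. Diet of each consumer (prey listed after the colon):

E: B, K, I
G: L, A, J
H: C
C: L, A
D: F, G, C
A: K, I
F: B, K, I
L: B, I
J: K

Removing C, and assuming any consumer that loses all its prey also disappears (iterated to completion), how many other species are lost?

1

Remove C.
Round 1: H (all prey gone) → extinct.
No further losses. Total secondary extinctions: 1.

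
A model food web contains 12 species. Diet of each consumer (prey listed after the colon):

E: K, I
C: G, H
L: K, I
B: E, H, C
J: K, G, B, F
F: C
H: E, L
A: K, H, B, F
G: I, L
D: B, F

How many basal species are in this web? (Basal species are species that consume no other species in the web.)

2

Basal species (no prey listed): K, I.
Count: 2.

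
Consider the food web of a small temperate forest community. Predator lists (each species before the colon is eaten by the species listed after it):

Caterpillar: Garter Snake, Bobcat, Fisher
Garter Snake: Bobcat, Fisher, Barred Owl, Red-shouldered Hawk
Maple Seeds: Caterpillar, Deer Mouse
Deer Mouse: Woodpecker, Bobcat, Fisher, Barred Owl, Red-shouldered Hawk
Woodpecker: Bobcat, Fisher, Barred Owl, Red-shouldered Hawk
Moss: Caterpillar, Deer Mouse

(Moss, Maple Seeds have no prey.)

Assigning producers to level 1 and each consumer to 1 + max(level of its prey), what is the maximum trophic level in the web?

Producers (level 1): Moss, Maple Seeds.
Moss → Deer Mouse → Woodpecker → Red-shouldered Hawk gives Red-shouldered Hawk level 4.
No species has a prey at level 4, so no species reaches level 5.

4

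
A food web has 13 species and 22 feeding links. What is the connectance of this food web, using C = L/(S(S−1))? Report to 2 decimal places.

The web has S = 13 species and L = 22 feeding links.
C = L / (S(S−1)) = 22 / 156 = 0.1410 ≈ 0.14.

C = 0.14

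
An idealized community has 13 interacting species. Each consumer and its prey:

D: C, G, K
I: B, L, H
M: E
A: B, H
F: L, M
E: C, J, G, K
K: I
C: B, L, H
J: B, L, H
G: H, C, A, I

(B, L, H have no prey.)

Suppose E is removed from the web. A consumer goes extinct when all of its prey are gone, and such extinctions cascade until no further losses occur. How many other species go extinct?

Remove E.
Round 1: M (all prey gone) → extinct.
No further losses. Total secondary extinctions: 1.

1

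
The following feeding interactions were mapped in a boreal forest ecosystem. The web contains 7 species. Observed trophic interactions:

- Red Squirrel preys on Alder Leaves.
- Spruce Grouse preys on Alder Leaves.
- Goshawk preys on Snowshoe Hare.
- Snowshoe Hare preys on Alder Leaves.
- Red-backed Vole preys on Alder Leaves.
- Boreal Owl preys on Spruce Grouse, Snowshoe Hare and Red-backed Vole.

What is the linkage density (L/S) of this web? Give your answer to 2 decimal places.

There are L = 8 links among S = 7 species.
L/S = 8/7 = 1.1429 ≈ 1.14.

L/S = 1.14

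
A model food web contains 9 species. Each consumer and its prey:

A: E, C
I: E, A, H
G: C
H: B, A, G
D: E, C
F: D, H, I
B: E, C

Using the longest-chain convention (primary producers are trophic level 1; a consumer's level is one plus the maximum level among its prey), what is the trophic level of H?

E is a producer → level 1.
B eats E (level 1); other prey at levels: C 1 → level 2.
H eats B (level 2); other prey at levels: A 2, G 2 → level 3.

Trophic level 3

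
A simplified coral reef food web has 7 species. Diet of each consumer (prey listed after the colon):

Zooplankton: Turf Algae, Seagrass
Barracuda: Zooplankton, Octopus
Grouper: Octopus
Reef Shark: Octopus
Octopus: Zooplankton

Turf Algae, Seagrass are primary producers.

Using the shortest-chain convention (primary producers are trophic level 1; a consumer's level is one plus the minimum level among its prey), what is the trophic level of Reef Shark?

Turf Algae is a producer → level 1.
Zooplankton eats Turf Algae → level 2.
Octopus eats Zooplankton → level 3.
Reef Shark eats Octopus → level 4.
No prey of Reef Shark is below level 3, so 4 is the minimum.

Trophic level 4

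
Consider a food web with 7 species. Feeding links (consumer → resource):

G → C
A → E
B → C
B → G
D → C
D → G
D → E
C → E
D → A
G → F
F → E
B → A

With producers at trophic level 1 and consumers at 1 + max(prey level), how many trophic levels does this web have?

Producers (level 1): E.
E → F → G → B gives B level 4.
No species has a prey at level 4, so no species reaches level 5.

4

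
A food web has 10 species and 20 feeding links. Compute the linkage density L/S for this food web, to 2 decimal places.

L/S = 2.00

There are L = 20 links among S = 10 species.
L/S = 20/10 = 2.0000 ≈ 2.00.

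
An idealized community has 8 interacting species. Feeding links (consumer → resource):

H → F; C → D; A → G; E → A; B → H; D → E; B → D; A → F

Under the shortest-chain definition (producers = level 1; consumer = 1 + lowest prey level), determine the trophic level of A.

F is a producer → level 1.
A eats F → level 2.

Trophic level 2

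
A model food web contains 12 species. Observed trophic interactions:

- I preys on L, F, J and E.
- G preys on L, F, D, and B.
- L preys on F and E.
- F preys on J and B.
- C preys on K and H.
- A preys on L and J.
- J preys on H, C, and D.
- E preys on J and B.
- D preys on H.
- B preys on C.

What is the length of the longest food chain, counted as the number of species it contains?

6 species

One longest chain: H → D → J → F → L → G.
It has 6 species and 5 links.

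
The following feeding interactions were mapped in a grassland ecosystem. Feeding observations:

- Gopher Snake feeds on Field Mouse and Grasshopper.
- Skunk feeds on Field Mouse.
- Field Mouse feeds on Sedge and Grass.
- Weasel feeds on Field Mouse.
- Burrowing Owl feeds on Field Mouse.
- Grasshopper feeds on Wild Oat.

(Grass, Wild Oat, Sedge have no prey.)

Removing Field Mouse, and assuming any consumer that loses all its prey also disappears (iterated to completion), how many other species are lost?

Remove Field Mouse.
Round 1: Skunk (all prey gone), Burrowing Owl (all prey gone), Weasel (all prey gone) → extinct.
No further losses. Total secondary extinctions: 3.

3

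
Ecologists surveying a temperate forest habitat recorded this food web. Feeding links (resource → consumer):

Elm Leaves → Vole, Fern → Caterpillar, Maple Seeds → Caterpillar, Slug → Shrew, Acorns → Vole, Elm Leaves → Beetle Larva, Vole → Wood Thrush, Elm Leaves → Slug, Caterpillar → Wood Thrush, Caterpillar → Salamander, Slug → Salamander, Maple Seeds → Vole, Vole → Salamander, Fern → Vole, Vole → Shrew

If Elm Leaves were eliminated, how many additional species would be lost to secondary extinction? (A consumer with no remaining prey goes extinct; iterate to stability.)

2

Remove Elm Leaves.
Round 1: Beetle Larva (all prey gone), Slug (all prey gone) → extinct.
No further losses. Total secondary extinctions: 2.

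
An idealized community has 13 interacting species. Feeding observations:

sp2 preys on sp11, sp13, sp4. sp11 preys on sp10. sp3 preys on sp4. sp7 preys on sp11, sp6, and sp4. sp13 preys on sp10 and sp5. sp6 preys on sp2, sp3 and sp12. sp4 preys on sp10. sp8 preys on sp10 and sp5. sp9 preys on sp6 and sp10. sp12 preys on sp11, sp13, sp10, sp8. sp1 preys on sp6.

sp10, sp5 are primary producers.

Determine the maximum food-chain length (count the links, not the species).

One longest chain: sp10 → sp11 → sp2 → sp6 → sp7.
It has 5 species and 4 links.

4 links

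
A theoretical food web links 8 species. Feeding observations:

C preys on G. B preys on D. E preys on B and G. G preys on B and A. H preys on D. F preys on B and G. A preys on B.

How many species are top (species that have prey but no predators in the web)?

Top species (has prey, but nothing eats it): H, E, F, C.
Count: 4.

4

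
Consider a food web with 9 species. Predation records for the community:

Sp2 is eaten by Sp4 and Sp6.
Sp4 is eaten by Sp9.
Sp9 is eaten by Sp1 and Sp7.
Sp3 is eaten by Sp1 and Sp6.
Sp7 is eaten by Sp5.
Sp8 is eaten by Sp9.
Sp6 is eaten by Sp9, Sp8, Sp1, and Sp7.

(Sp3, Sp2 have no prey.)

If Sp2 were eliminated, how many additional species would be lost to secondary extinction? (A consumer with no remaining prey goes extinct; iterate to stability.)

1

Remove Sp2.
Round 1: Sp4 (all prey gone) → extinct.
No further losses. Total secondary extinctions: 1.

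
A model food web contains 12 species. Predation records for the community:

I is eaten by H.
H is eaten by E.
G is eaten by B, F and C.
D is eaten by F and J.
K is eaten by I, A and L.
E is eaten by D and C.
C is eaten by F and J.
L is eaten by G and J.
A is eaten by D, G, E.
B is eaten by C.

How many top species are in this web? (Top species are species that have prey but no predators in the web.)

Top species (has prey, but nothing eats it): F, J.
Count: 2.

2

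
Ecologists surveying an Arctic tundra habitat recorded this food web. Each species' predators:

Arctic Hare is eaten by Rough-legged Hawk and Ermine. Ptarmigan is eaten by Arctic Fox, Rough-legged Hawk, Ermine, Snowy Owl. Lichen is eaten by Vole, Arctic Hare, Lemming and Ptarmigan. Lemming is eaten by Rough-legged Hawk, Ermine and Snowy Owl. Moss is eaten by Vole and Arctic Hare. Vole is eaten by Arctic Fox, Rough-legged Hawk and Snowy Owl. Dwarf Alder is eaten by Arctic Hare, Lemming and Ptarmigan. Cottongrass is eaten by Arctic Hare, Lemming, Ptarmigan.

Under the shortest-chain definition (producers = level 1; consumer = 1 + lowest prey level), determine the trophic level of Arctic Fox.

Cottongrass is a producer → level 1.
Ptarmigan eats Cottongrass → level 2.
Arctic Fox eats Ptarmigan → level 3.
No prey of Arctic Fox is below level 2, so 3 is the minimum.

Trophic level 3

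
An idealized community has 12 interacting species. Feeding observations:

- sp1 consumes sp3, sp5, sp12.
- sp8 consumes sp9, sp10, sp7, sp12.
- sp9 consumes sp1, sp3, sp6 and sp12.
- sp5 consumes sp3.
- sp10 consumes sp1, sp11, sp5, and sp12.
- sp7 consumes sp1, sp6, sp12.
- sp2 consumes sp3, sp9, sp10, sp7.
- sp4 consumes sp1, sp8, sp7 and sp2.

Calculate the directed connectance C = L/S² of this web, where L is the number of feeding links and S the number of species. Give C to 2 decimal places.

The web has S = 12 species and L = 27 feeding links.
C = L / S² = 27 / 144 = 0.1875 ≈ 0.19.

C = 0.19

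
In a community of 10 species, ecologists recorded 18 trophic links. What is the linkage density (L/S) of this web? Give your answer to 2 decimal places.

There are L = 18 links among S = 10 species.
L/S = 18/10 = 1.8000 ≈ 1.80.

L/S = 1.80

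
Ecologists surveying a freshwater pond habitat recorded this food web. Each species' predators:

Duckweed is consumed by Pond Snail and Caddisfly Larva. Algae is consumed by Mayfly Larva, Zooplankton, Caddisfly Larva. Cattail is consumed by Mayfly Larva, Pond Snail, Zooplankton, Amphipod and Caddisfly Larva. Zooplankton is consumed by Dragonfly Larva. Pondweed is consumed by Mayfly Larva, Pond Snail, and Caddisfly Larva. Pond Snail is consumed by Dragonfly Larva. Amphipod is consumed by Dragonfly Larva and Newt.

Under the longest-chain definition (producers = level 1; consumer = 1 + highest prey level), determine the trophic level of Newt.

Trophic level 3

Cattail is a producer → level 1.
Amphipod eats Cattail → level 2.
Newt eats Amphipod → level 3.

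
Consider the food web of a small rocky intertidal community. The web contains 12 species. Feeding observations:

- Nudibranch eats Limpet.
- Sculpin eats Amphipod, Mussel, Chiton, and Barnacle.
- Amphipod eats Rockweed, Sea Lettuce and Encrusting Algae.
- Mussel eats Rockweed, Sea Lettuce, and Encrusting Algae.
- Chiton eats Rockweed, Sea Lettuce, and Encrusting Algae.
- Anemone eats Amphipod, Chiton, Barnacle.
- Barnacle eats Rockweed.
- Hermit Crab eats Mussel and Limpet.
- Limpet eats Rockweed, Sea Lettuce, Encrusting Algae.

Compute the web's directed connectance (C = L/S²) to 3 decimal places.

The web has S = 12 species and L = 23 feeding links.
C = L / S² = 23 / 144 = 0.1597 ≈ 0.160.

C = 0.160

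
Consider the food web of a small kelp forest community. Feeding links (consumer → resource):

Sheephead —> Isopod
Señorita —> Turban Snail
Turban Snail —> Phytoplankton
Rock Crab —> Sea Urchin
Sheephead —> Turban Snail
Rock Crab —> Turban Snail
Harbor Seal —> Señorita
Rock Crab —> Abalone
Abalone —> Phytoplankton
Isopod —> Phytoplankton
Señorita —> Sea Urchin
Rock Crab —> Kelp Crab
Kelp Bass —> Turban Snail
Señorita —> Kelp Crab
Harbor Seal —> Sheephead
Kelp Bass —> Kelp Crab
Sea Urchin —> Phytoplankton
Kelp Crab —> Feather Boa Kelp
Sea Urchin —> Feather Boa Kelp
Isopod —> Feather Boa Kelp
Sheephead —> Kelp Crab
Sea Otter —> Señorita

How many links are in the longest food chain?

3 links

One longest chain: Phytoplankton → Turban Snail → Señorita → Sea Otter.
It has 4 species and 3 links.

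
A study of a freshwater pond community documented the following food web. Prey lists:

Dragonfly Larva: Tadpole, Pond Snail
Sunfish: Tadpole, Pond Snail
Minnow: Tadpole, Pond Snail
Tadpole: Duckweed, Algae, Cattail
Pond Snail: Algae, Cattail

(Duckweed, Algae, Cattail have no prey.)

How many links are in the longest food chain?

One longest chain: Duckweed → Tadpole → Sunfish.
It has 3 species and 2 links.

2 links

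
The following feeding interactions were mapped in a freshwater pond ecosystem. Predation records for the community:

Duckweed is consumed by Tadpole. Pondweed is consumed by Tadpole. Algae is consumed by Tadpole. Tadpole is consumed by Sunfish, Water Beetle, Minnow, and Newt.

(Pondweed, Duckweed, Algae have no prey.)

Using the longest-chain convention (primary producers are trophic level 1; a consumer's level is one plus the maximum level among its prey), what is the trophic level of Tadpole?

Pondweed is a producer → level 1.
Tadpole eats Pondweed (level 1); other prey at levels: Duckweed 1, Algae 1 → level 2.

Trophic level 2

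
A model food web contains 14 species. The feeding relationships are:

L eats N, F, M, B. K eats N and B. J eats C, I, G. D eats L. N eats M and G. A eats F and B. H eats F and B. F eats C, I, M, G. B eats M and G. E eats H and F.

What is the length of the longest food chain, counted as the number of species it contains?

One longest chain: M → N → L → D.
It has 4 species and 3 links.

4 species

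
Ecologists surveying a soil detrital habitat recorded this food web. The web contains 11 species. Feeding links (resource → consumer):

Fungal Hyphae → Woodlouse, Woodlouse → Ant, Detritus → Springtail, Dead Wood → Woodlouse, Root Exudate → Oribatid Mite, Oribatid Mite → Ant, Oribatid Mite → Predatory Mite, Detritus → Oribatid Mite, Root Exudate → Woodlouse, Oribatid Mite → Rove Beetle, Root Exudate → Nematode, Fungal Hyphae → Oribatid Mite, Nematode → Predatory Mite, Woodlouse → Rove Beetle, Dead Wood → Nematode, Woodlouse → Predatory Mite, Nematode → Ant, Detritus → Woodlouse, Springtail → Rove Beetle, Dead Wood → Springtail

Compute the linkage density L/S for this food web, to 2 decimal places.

L/S = 1.82

There are L = 20 links among S = 11 species.
L/S = 20/11 = 1.8182 ≈ 1.82.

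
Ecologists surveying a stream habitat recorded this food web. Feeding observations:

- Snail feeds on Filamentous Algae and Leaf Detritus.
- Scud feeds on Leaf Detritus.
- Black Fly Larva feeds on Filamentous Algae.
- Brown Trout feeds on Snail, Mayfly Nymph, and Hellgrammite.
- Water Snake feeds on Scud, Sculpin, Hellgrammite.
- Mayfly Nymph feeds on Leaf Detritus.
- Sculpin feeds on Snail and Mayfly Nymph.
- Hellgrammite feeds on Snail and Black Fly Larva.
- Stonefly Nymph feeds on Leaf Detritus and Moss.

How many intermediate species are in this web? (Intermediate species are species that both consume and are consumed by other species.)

6

Intermediate species (has both prey and predators): Mayfly Nymph, Snail, Scud, Black Fly Larva, Sculpin, Hellgrammite.
Count: 6.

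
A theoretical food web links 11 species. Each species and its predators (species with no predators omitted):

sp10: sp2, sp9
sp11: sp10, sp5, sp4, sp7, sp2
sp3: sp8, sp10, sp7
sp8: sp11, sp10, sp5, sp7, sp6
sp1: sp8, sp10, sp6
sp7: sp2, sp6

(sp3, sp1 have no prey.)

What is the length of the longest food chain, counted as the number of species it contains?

One longest chain: sp3 → sp8 → sp11 → sp10 → sp2.
It has 5 species and 4 links.

5 species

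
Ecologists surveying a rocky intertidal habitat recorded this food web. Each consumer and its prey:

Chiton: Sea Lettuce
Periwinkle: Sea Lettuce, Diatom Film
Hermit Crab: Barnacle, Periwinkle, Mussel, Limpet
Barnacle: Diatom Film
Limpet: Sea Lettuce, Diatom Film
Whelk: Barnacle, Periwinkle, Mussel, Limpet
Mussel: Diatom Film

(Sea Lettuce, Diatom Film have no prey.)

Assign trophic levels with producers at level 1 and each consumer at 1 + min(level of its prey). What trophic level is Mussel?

Trophic level 2

Diatom Film is a producer → level 1.
Mussel eats Diatom Film → level 2.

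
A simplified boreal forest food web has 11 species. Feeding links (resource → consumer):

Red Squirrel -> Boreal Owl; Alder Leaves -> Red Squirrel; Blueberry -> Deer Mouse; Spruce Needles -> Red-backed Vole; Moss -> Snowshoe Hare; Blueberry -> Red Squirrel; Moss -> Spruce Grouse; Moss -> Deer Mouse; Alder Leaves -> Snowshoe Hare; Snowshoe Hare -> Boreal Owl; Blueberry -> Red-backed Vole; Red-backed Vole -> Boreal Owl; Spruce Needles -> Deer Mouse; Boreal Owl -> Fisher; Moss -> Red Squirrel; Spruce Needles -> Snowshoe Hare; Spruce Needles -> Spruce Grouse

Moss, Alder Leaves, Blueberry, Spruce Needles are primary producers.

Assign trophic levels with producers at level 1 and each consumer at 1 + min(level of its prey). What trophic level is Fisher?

Trophic level 4

Moss is a producer → level 1.
Red Squirrel eats Moss → level 2.
Boreal Owl eats Red Squirrel → level 3.
Fisher eats Boreal Owl → level 4.
No prey of Fisher is below level 3, so 4 is the minimum.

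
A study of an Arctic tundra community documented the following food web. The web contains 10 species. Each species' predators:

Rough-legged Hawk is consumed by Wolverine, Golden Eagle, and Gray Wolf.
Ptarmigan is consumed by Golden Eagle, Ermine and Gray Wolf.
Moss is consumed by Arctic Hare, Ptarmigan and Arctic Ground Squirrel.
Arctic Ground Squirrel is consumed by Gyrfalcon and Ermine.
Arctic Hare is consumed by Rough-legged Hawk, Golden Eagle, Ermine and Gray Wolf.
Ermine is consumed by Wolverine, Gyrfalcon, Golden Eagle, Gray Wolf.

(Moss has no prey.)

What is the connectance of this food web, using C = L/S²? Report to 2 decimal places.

The web has S = 10 species and L = 19 feeding links.
C = L / S² = 19 / 100 = 0.1900 ≈ 0.19.

C = 0.19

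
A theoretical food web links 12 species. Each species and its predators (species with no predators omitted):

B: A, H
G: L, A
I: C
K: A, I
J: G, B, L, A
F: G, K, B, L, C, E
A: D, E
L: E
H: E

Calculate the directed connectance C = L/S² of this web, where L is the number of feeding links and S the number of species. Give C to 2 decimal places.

The web has S = 12 species and L = 21 feeding links.
C = L / S² = 21 / 144 = 0.1458 ≈ 0.15.

C = 0.15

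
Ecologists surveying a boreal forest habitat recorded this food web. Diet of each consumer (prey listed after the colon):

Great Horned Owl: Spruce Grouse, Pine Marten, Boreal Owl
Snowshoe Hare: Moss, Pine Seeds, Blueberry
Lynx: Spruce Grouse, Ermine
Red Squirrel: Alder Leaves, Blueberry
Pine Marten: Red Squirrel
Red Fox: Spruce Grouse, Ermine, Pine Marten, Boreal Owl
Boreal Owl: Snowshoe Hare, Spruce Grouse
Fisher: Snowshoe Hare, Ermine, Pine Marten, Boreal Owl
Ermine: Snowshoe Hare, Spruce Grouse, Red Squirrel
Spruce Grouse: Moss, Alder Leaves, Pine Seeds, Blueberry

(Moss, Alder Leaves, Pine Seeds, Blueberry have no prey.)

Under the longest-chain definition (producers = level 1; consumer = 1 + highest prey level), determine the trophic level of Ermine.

Trophic level 3

Moss is a producer → level 1.
Snowshoe Hare eats Moss (level 1); other prey at levels: Pine Seeds 1, Blueberry 1 → level 2.
Ermine eats Snowshoe Hare (level 2); other prey at levels: Spruce Grouse 2, Red Squirrel 2 → level 3.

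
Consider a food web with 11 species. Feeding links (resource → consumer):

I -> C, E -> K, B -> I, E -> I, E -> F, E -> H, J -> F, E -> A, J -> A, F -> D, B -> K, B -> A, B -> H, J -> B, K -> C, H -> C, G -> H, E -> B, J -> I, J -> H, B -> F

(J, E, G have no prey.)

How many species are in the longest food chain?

One longest chain: J → B → I → C.
It has 4 species and 3 links.

4 species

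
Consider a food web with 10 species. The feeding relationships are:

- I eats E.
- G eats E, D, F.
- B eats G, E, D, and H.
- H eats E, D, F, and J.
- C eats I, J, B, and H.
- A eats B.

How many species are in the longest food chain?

One longest chain: D → G → B → C.
It has 4 species and 3 links.

4 species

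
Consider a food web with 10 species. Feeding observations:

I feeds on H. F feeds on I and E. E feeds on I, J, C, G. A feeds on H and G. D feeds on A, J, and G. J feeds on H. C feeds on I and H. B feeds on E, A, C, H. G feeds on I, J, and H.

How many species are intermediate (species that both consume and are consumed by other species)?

6

Intermediate species (has both prey and predators): I, J, C, G, E, A.
Count: 6.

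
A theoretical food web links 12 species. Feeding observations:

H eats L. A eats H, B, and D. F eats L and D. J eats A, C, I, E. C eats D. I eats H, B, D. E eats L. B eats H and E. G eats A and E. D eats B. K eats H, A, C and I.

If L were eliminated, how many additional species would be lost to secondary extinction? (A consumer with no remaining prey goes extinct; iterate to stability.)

Remove L.
Round 1: E (all prey gone), H (all prey gone) → extinct.
Round 2: B (all prey gone) → extinct.
Round 3: D (all prey gone) → extinct.
Round 4: I (all prey gone), A (all prey gone), C (all prey gone), F (all prey gone) → extinct.
Round 5: G (all prey gone), K (all prey gone), J (all prey gone) → extinct.
No further losses. Total secondary extinctions: 11.

11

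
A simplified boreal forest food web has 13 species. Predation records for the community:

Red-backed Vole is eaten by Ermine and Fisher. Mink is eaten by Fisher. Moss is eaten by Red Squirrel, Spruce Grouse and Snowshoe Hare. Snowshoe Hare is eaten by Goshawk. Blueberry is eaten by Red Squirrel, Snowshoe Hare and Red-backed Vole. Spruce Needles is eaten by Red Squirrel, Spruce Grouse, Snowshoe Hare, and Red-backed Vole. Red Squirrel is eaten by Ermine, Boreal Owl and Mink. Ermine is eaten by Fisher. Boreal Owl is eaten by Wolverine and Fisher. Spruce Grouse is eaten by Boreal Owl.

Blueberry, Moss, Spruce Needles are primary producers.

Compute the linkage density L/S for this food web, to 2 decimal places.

L/S = 1.62

There are L = 21 links among S = 13 species.
L/S = 21/13 = 1.6154 ≈ 1.62.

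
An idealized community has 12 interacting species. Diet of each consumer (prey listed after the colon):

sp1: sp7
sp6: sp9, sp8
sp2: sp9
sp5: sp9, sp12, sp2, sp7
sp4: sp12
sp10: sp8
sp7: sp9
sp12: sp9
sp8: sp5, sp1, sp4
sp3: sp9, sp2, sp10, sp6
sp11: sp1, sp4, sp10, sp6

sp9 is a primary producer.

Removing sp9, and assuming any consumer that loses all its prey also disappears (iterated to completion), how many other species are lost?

11

Remove sp9.
Round 1: sp12 (all prey gone), sp2 (all prey gone), sp7 (all prey gone) → extinct.
Round 2: sp5 (all prey gone), sp1 (all prey gone), sp4 (all prey gone) → extinct.
Round 3: sp8 (all prey gone) → extinct.
Round 4: sp10 (all prey gone), sp6 (all prey gone) → extinct.
Round 5: sp3 (all prey gone), sp11 (all prey gone) → extinct.
No further losses. Total secondary extinctions: 11.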